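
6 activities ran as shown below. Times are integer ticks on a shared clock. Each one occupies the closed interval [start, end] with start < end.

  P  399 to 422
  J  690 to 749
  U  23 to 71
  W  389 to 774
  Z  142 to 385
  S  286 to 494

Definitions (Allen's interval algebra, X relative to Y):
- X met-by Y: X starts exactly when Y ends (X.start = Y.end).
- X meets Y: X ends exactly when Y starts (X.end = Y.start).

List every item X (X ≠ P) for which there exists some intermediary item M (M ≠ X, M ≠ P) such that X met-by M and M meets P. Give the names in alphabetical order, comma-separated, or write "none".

Target P = [399, 422].
Intermediaries M with M meets P: none.
Union: none.

none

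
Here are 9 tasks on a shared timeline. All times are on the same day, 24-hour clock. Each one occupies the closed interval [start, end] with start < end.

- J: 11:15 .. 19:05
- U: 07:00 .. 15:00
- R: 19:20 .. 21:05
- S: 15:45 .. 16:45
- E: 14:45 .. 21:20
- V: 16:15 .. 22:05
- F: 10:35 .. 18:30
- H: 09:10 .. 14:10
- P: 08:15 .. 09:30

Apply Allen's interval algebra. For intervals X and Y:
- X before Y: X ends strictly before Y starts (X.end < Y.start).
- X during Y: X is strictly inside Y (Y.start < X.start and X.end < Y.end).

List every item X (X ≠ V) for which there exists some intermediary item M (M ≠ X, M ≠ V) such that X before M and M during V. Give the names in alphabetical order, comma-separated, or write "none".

F, H, J, P, S, U

Target V = [16:15, 22:05].
Intermediaries M with M during V: R.
Via R — items with X before R: F, H, J, P, S, U.
Union: F, H, J, P, S, U.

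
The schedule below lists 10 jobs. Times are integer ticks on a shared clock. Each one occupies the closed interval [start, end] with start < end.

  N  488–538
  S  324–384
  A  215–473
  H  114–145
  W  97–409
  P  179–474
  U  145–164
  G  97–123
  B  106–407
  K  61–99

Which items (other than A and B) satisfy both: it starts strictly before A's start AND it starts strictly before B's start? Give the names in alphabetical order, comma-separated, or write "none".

Conditions: its start is strictly before A's start (X.start < 215) AND its start is strictly before B's start (X.start < 106).
G: start 97 < 215? ✓; start 97 < 106? ✓ → yes.
H: start 114 < 215? ✓; start 114 < 106? ✗ → no.
K: start 61 < 215? ✓; start 61 < 106? ✓ → yes.
N: start 488 < 215? ✗; start 488 < 106? ✗ → no.
P: start 179 < 215? ✓; start 179 < 106? ✗ → no.
S: start 324 < 215? ✗; start 324 < 106? ✗ → no.
U: start 145 < 215? ✓; start 145 < 106? ✗ → no.
W: start 97 < 215? ✓; start 97 < 106? ✓ → yes.
Result: G, K, W.

G, K, W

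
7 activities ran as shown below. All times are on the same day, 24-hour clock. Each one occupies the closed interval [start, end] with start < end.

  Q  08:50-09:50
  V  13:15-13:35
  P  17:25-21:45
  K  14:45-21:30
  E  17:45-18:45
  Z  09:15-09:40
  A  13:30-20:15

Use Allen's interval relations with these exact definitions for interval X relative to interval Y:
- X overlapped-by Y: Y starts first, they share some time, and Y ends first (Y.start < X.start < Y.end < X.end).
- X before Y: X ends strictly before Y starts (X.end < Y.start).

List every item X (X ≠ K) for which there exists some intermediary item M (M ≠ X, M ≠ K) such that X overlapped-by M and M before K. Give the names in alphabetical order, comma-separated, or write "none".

Target K = [14:45, 21:30].
Intermediaries M with M before K: Q, V, Z.
Via Q — items with X overlapped-by Q: none.
Via V — items with X overlapped-by V: A.
Via Z — items with X overlapped-by Z: none.
Union: A.

A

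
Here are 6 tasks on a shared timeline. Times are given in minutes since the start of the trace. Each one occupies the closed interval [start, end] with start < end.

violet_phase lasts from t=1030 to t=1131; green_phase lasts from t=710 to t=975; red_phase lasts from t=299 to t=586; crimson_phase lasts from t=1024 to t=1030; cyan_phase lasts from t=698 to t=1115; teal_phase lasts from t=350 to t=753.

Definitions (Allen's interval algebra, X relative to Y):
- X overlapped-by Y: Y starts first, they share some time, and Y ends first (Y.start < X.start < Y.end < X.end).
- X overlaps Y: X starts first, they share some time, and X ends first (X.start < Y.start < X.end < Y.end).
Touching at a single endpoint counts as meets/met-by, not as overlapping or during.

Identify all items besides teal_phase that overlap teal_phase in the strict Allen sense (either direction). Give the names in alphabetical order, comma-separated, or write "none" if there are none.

Target teal_phase = [t=350, t=753].
crimson_phase [t=1024, t=1030] → after → no.
cyan_phase [t=698, t=1115] → overlapped-by → yes.
green_phase [t=710, t=975] → overlapped-by → yes.
red_phase [t=299, t=586] → overlaps → yes.
violet_phase [t=1030, t=1131] → after → no.
Result: cyan_phase, green_phase, red_phase.

cyan_phase, green_phase, red_phase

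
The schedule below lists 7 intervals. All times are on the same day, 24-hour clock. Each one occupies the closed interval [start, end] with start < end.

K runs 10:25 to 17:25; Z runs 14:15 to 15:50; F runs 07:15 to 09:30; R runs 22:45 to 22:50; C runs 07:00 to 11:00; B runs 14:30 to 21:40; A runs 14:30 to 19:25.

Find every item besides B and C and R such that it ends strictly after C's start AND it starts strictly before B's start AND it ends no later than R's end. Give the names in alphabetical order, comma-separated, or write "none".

Conditions: its end is strictly after C's start (X.end > 07:00) AND its start is strictly before B's start (X.start < 14:30) AND its end is no later than R's end (X.end <= 22:50).
A: end 19:25 > 07:00? ✓; start 14:30 < 14:30? ✗; end 19:25 <= 22:50? ✓ → no.
F: end 09:30 > 07:00? ✓; start 07:15 < 14:30? ✓; end 09:30 <= 22:50? ✓ → yes.
K: end 17:25 > 07:00? ✓; start 10:25 < 14:30? ✓; end 17:25 <= 22:50? ✓ → yes.
Z: end 15:50 > 07:00? ✓; start 14:15 < 14:30? ✓; end 15:50 <= 22:50? ✓ → yes.
Result: F, K, Z.

F, K, Z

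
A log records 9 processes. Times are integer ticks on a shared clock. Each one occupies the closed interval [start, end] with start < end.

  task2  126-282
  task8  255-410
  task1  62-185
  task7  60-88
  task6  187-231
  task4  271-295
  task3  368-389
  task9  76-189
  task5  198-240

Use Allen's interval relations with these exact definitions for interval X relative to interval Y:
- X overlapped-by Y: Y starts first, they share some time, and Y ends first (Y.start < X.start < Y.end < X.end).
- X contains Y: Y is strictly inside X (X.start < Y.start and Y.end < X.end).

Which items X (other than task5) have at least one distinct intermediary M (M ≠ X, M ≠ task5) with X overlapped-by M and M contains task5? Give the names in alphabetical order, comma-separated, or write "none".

task4, task8

Target task5 = [198, 240].
Intermediaries M with M contains task5: task2.
Via task2 — items with X overlapped-by task2: task4, task8.
Union: task4, task8.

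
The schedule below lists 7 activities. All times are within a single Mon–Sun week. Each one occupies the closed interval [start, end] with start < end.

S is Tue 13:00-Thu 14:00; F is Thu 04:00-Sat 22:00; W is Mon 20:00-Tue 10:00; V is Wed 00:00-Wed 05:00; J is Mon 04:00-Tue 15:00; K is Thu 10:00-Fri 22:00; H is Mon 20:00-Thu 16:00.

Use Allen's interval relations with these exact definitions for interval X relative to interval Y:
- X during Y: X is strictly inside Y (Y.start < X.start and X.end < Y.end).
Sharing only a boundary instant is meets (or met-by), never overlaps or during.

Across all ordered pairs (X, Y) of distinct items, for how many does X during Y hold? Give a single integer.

5

Checking all 42 ordered pairs for relation 'during'; matching pairs in alphabetical order:
(K, F): K during F ✓
(S, H): S during H ✓
(V, H): V during H ✓
(V, S): V during S ✓
(W, J): W during J ✓
Count: 5.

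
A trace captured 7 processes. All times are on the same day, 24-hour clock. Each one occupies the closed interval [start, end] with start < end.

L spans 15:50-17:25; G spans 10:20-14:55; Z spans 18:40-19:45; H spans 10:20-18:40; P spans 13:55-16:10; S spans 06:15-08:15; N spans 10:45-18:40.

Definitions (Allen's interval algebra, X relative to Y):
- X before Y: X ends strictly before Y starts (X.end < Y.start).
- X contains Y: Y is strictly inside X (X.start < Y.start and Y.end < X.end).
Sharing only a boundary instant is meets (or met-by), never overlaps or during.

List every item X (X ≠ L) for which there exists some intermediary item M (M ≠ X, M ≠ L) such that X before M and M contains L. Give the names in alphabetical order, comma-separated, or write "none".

Target L = [15:50, 17:25].
Intermediaries M with M contains L: H, N.
Via H — items with X before H: S.
Via N — items with X before N: S.
Union: S.

S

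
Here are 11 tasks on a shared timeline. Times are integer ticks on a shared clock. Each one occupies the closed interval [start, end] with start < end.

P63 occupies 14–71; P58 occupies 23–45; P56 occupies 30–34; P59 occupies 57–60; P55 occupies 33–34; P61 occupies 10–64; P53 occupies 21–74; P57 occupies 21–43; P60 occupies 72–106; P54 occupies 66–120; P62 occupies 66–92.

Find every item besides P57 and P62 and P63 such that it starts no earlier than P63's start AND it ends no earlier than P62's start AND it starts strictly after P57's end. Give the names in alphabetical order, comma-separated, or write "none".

P54, P60

Conditions: its start is no earlier than P63's start (X.start >= 14) AND its end is no earlier than P62's start (X.end >= 66) AND its start is strictly after P57's end (X.start > 43).
P53: start 21 >= 14? ✓; end 74 >= 66? ✓; start 21 > 43? ✗ → no.
P54: start 66 >= 14? ✓; end 120 >= 66? ✓; start 66 > 43? ✓ → yes.
P55: start 33 >= 14? ✓; end 34 >= 66? ✗; start 33 > 43? ✗ → no.
P56: start 30 >= 14? ✓; end 34 >= 66? ✗; start 30 > 43? ✗ → no.
P58: start 23 >= 14? ✓; end 45 >= 66? ✗; start 23 > 43? ✗ → no.
P59: start 57 >= 14? ✓; end 60 >= 66? ✗; start 57 > 43? ✓ → no.
P60: start 72 >= 14? ✓; end 106 >= 66? ✓; start 72 > 43? ✓ → yes.
P61: start 10 >= 14? ✗; end 64 >= 66? ✗; start 10 > 43? ✗ → no.
Result: P54, P60.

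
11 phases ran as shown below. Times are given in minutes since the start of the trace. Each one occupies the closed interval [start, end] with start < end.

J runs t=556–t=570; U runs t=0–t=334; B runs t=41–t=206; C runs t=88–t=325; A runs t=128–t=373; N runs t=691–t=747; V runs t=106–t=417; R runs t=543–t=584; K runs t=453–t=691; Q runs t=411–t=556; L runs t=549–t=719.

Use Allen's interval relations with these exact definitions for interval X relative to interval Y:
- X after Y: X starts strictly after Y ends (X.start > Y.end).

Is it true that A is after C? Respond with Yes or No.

A = [t=128, t=373], C = [t=88, t=325].
Actual relation of A to C: overlapped-by.
Asked whether 'after' holds → No.

No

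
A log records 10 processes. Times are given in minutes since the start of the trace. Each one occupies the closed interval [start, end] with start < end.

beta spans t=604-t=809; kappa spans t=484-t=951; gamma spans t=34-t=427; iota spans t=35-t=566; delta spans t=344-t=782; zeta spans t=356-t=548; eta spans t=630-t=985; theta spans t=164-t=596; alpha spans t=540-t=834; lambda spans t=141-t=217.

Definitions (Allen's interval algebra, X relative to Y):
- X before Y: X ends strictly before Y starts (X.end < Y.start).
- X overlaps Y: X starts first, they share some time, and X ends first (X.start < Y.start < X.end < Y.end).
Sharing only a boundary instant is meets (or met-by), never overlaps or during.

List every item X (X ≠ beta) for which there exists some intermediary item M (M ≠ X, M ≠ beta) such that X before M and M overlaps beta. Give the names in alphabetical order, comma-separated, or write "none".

lambda

Target beta = [t=604, t=809].
Intermediaries M with M overlaps beta: delta.
Via delta — items with X before delta: lambda.
Union: lambda.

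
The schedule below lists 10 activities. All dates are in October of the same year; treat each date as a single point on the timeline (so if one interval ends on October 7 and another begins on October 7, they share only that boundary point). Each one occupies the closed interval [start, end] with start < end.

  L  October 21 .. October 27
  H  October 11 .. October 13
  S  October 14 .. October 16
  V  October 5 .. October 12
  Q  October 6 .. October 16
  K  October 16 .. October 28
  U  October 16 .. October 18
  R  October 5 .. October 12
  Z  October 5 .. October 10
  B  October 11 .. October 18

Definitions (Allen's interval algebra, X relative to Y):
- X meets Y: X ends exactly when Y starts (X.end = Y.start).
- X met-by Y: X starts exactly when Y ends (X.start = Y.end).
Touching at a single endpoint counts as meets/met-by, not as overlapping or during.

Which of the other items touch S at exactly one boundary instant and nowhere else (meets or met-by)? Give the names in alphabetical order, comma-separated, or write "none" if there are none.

Target S = [October 14, October 16].
B [October 11, October 18] → contains → no.
H [October 11, October 13] → before → no.
K [October 16, October 28] → met-by → yes.
L [October 21, October 27] → after → no.
Q [October 6, October 16] → finished-by → no.
R [October 5, October 12] → before → no.
U [October 16, October 18] → met-by → yes.
V [October 5, October 12] → before → no.
Z [October 5, October 10] → before → no.
Result: K, U.

K, U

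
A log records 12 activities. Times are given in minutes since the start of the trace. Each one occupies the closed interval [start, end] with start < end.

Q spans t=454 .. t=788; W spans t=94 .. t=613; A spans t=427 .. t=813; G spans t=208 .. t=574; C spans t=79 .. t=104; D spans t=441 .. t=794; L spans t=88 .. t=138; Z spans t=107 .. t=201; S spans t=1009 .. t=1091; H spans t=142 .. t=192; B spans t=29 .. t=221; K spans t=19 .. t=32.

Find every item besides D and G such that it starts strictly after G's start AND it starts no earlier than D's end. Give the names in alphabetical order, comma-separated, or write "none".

Conditions: its start is strictly after G's start (X.start > t=208) AND its start is no earlier than D's end (X.start >= t=794).
A: start t=427 > t=208? ✓; start t=427 >= t=794? ✗ → no.
B: start t=29 > t=208? ✗; start t=29 >= t=794? ✗ → no.
C: start t=79 > t=208? ✗; start t=79 >= t=794? ✗ → no.
H: start t=142 > t=208? ✗; start t=142 >= t=794? ✗ → no.
K: start t=19 > t=208? ✗; start t=19 >= t=794? ✗ → no.
L: start t=88 > t=208? ✗; start t=88 >= t=794? ✗ → no.
Q: start t=454 > t=208? ✓; start t=454 >= t=794? ✗ → no.
S: start t=1009 > t=208? ✓; start t=1009 >= t=794? ✓ → yes.
W: start t=94 > t=208? ✗; start t=94 >= t=794? ✗ → no.
Z: start t=107 > t=208? ✗; start t=107 >= t=794? ✗ → no.
Result: S.

S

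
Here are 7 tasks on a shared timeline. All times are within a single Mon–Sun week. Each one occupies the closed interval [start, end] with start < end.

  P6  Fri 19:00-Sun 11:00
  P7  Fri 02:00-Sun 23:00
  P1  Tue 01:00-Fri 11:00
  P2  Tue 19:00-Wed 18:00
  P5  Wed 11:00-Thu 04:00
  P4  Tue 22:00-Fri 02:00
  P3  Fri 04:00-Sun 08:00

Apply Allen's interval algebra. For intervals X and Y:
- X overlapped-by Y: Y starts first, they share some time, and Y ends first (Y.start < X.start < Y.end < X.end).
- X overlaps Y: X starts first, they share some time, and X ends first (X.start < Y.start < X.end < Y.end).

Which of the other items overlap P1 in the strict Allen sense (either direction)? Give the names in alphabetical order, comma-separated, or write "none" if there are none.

Target P1 = [Tue 01:00, Fri 11:00].
P2 [Tue 19:00, Wed 18:00] → during → no.
P3 [Fri 04:00, Sun 08:00] → overlapped-by → yes.
P4 [Tue 22:00, Fri 02:00] → during → no.
P5 [Wed 11:00, Thu 04:00] → during → no.
P6 [Fri 19:00, Sun 11:00] → after → no.
P7 [Fri 02:00, Sun 23:00] → overlapped-by → yes.
Result: P3, P7.

P3, P7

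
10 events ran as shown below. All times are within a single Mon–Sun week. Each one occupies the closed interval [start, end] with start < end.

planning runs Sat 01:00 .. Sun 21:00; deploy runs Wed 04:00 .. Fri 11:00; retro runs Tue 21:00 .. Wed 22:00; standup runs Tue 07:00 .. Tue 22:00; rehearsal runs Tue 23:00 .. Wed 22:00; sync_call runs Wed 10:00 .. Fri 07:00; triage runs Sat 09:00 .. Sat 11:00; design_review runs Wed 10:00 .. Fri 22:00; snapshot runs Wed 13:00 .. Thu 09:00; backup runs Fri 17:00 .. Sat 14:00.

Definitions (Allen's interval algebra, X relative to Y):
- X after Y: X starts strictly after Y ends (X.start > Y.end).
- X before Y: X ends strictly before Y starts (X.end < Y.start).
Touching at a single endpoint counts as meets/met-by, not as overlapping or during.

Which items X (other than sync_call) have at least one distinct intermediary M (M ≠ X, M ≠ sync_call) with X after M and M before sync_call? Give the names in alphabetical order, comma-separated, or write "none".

backup, deploy, design_review, planning, rehearsal, snapshot, triage

Target sync_call = [Wed 10:00, Fri 07:00].
Intermediaries M with M before sync_call: standup.
Via standup — items with X after standup: backup, deploy, design_review, planning, rehearsal, snapshot, triage.
Union: backup, deploy, design_review, planning, rehearsal, snapshot, triage.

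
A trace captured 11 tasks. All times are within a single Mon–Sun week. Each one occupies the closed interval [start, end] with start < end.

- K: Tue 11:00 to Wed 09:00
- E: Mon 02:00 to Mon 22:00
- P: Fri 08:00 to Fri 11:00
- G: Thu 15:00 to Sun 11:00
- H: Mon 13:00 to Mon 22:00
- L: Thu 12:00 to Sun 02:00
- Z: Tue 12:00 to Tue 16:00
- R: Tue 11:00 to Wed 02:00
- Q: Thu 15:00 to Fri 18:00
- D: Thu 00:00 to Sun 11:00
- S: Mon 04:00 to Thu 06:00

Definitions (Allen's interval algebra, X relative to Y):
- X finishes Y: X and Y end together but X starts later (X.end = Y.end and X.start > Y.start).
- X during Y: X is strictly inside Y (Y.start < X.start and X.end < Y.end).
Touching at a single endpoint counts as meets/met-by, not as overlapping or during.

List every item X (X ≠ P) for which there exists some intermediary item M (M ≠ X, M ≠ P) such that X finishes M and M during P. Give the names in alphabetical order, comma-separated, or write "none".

none

Target P = [Fri 08:00, Fri 11:00].
Intermediaries M with M during P: none.
Union: none.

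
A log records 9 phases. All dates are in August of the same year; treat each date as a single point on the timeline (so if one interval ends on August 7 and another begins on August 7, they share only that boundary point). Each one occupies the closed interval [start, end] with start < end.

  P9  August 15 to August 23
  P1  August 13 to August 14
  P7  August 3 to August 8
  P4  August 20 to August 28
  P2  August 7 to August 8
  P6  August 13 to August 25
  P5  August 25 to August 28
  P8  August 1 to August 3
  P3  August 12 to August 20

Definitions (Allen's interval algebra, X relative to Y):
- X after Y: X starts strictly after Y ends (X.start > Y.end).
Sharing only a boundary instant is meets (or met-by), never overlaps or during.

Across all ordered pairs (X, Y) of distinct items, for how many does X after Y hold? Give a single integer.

Checking all 72 ordered pairs for relation 'after'; matching pairs in alphabetical order:
(P1, P2): P1 after P2 ✓
(P1, P7): P1 after P7 ✓
(P1, P8): P1 after P8 ✓
(P2, P8): P2 after P8 ✓
(P3, P2): P3 after P2 ✓
(P3, P7): P3 after P7 ✓
(P3, P8): P3 after P8 ✓
(P4, P1): P4 after P1 ✓
(P4, P2): P4 after P2 ✓
(P4, P7): P4 after P7 ✓
(P4, P8): P4 after P8 ✓
(P5, P1): P5 after P1 ✓
(P5, P2): P5 after P2 ✓
(P5, P3): P5 after P3 ✓
(P5, P7): P5 after P7 ✓
(P5, P8): P5 after P8 ✓
(P5, P9): P5 after P9 ✓
(P6, P2): P6 after P2 ✓
(P6, P7): P6 after P7 ✓
(P6, P8): P6 after P8 ✓
(P9, P1): P9 after P1 ✓
(P9, P2): P9 after P2 ✓
(P9, P7): P9 after P7 ✓
(P9, P8): P9 after P8 ✓
Count: 24.

24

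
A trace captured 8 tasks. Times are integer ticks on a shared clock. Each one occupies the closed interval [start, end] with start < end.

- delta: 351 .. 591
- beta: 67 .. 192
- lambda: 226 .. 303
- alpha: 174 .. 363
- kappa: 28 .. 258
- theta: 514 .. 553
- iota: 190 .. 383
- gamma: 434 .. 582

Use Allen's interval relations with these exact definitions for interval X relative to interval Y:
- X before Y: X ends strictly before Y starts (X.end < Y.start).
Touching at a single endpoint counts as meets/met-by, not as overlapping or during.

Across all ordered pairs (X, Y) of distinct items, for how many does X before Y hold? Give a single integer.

14

Checking all 56 ordered pairs for relation 'before'; matching pairs in alphabetical order:
(alpha, gamma): alpha before gamma ✓
(alpha, theta): alpha before theta ✓
(beta, delta): beta before delta ✓
(beta, gamma): beta before gamma ✓
(beta, lambda): beta before lambda ✓
(beta, theta): beta before theta ✓
(iota, gamma): iota before gamma ✓
(iota, theta): iota before theta ✓
(kappa, delta): kappa before delta ✓
(kappa, gamma): kappa before gamma ✓
(kappa, theta): kappa before theta ✓
(lambda, delta): lambda before delta ✓
(lambda, gamma): lambda before gamma ✓
(lambda, theta): lambda before theta ✓
Count: 14.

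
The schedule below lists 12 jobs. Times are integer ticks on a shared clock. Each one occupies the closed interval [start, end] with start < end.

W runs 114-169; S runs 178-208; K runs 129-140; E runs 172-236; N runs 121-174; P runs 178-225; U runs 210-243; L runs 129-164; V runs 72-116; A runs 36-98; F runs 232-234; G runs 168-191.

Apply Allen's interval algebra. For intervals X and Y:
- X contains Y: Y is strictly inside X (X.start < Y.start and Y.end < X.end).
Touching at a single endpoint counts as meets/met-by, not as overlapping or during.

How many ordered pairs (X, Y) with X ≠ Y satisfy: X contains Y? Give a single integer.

8

Checking all 132 ordered pairs for relation 'contains'; matching pairs in alphabetical order:
(E, F): E contains F ✓
(E, P): E contains P ✓
(E, S): E contains S ✓
(N, K): N contains K ✓
(N, L): N contains L ✓
(U, F): U contains F ✓
(W, K): W contains K ✓
(W, L): W contains L ✓
Count: 8.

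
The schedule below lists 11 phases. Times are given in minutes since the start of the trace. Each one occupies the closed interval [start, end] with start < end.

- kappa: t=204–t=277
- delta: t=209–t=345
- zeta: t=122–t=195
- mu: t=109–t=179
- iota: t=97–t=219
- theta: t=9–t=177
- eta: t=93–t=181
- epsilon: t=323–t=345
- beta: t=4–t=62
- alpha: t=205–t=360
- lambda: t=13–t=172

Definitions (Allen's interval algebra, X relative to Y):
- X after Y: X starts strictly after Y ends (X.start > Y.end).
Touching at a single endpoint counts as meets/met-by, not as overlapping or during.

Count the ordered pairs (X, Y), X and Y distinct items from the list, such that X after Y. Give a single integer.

30

Checking all 110 ordered pairs for relation 'after'; matching pairs in alphabetical order:
(alpha, beta): alpha after beta ✓
(alpha, eta): alpha after eta ✓
(alpha, lambda): alpha after lambda ✓
(alpha, mu): alpha after mu ✓
(alpha, theta): alpha after theta ✓
(alpha, zeta): alpha after zeta ✓
(delta, beta): delta after beta ✓
(delta, eta): delta after eta ✓
(delta, lambda): delta after lambda ✓
(delta, mu): delta after mu ✓
(delta, theta): delta after theta ✓
(delta, zeta): delta after zeta ✓
(epsilon, beta): epsilon after beta ✓
(epsilon, eta): epsilon after eta ✓
(epsilon, iota): epsilon after iota ✓
(epsilon, kappa): epsilon after kappa ✓
(epsilon, lambda): epsilon after lambda ✓
(epsilon, mu): epsilon after mu ✓
(epsilon, theta): epsilon after theta ✓
(epsilon, zeta): epsilon after zeta ✓
(eta, beta): eta after beta ✓
(iota, beta): iota after beta ✓
(kappa, beta): kappa after beta ✓
(kappa, eta): kappa after eta ✓
... plus 6 further pairs not listed.
Count: 30.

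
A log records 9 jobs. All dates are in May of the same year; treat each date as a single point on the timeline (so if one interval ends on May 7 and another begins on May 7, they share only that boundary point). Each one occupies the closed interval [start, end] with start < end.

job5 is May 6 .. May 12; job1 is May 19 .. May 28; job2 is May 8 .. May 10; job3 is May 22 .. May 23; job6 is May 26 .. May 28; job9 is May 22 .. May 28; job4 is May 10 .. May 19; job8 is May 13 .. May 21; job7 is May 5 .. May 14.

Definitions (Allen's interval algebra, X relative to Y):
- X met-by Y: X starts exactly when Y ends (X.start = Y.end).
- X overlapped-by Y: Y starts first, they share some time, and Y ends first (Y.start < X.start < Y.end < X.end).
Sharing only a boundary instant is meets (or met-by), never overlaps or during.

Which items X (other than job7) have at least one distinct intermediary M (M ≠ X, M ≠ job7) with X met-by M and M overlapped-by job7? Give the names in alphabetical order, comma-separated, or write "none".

job1

Target job7 = [May 5, May 14].
Intermediaries M with M overlapped-by job7: job4, job8.
Via job4 — items with X met-by job4: job1.
Via job8 — items with X met-by job8: none.
Union: job1.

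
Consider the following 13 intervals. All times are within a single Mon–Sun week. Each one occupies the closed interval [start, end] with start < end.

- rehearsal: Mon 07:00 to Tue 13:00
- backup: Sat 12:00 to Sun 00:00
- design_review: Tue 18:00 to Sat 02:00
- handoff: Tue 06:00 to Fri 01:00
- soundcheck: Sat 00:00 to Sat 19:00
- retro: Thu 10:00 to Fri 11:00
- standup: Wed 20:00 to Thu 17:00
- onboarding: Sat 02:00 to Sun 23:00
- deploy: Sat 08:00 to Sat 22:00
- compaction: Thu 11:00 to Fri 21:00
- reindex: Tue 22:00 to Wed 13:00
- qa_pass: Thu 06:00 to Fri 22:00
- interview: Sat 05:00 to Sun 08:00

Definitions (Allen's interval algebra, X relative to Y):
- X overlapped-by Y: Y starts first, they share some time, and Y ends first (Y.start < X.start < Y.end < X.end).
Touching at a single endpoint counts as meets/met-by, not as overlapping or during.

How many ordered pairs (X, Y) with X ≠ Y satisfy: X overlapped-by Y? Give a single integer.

15

Checking all 156 ordered pairs for relation 'overlapped-by'; matching pairs in alphabetical order:
(backup, deploy): backup overlapped-by deploy ✓
(backup, soundcheck): backup overlapped-by soundcheck ✓
(compaction, handoff): compaction overlapped-by handoff ✓
(compaction, retro): compaction overlapped-by retro ✓
(compaction, standup): compaction overlapped-by standup ✓
(deploy, soundcheck): deploy overlapped-by soundcheck ✓
(design_review, handoff): design_review overlapped-by handoff ✓
(handoff, rehearsal): handoff overlapped-by rehearsal ✓
(interview, soundcheck): interview overlapped-by soundcheck ✓
(onboarding, soundcheck): onboarding overlapped-by soundcheck ✓
(qa_pass, handoff): qa_pass overlapped-by handoff ✓
(qa_pass, standup): qa_pass overlapped-by standup ✓
(retro, handoff): retro overlapped-by handoff ✓
(retro, standup): retro overlapped-by standup ✓
(soundcheck, design_review): soundcheck overlapped-by design_review ✓
Count: 15.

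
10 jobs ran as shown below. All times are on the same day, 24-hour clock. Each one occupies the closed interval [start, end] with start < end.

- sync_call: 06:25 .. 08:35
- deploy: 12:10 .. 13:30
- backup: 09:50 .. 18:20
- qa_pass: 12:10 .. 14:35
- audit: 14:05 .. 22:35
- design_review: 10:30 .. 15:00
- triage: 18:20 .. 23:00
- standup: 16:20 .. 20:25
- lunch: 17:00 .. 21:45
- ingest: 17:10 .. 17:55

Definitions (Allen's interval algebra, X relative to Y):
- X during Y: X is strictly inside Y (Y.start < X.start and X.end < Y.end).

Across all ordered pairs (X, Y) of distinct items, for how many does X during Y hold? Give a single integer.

11

Checking all 90 ordered pairs for relation 'during'; matching pairs in alphabetical order:
(deploy, backup): deploy during backup ✓
(deploy, design_review): deploy during design_review ✓
(design_review, backup): design_review during backup ✓
(ingest, audit): ingest during audit ✓
(ingest, backup): ingest during backup ✓
(ingest, lunch): ingest during lunch ✓
(ingest, standup): ingest during standup ✓
(lunch, audit): lunch during audit ✓
(qa_pass, backup): qa_pass during backup ✓
(qa_pass, design_review): qa_pass during design_review ✓
(standup, audit): standup during audit ✓
Count: 11.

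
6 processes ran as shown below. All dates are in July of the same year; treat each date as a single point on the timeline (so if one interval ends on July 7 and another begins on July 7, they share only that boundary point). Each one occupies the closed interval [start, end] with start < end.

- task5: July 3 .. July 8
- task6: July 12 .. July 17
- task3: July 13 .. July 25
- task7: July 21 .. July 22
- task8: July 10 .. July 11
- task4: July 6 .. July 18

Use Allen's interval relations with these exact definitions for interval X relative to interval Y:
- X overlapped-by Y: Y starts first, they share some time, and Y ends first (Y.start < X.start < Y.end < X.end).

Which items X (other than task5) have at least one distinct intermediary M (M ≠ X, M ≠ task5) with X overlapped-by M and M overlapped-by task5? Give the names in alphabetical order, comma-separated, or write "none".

task3

Target task5 = [July 3, July 8].
Intermediaries M with M overlapped-by task5: task4.
Via task4 — items with X overlapped-by task4: task3.
Union: task3.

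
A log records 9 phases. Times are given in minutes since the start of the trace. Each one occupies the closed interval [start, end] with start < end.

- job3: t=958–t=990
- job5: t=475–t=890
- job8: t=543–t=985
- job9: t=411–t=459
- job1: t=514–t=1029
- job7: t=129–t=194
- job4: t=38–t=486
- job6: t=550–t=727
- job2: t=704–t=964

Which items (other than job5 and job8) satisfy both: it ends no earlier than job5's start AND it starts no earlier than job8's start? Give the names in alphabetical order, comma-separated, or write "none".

job2, job3, job6

Conditions: its end is no earlier than job5's start (X.end >= t=475) AND its start is no earlier than job8's start (X.start >= t=543).
job1: end t=1029 >= t=475? ✓; start t=514 >= t=543? ✗ → no.
job2: end t=964 >= t=475? ✓; start t=704 >= t=543? ✓ → yes.
job3: end t=990 >= t=475? ✓; start t=958 >= t=543? ✓ → yes.
job4: end t=486 >= t=475? ✓; start t=38 >= t=543? ✗ → no.
job6: end t=727 >= t=475? ✓; start t=550 >= t=543? ✓ → yes.
job7: end t=194 >= t=475? ✗; start t=129 >= t=543? ✗ → no.
job9: end t=459 >= t=475? ✗; start t=411 >= t=543? ✗ → no.
Result: job2, job3, job6.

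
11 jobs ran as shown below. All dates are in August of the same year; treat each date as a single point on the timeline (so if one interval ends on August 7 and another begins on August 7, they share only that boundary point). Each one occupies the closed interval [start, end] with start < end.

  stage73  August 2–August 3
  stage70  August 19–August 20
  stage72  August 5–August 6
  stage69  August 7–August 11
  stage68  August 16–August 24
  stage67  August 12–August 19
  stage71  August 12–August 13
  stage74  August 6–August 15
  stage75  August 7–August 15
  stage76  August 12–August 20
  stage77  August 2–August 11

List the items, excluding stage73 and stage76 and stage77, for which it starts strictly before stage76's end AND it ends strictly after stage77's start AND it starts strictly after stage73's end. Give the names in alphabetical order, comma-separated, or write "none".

stage67, stage68, stage69, stage70, stage71, stage72, stage74, stage75

Conditions: its start is strictly before stage76's end (X.start < August 20) AND its end is strictly after stage77's start (X.end > August 2) AND its start is strictly after stage73's end (X.start > August 3).
stage67: start August 12 < August 20? ✓; end August 19 > August 2? ✓; start August 12 > August 3? ✓ → yes.
stage68: start August 16 < August 20? ✓; end August 24 > August 2? ✓; start August 16 > August 3? ✓ → yes.
stage69: start August 7 < August 20? ✓; end August 11 > August 2? ✓; start August 7 > August 3? ✓ → yes.
stage70: start August 19 < August 20? ✓; end August 20 > August 2? ✓; start August 19 > August 3? ✓ → yes.
stage71: start August 12 < August 20? ✓; end August 13 > August 2? ✓; start August 12 > August 3? ✓ → yes.
stage72: start August 5 < August 20? ✓; end August 6 > August 2? ✓; start August 5 > August 3? ✓ → yes.
stage74: start August 6 < August 20? ✓; end August 15 > August 2? ✓; start August 6 > August 3? ✓ → yes.
stage75: start August 7 < August 20? ✓; end August 15 > August 2? ✓; start August 7 > August 3? ✓ → yes.
Result: stage67, stage68, stage69, stage70, stage71, stage72, stage74, stage75.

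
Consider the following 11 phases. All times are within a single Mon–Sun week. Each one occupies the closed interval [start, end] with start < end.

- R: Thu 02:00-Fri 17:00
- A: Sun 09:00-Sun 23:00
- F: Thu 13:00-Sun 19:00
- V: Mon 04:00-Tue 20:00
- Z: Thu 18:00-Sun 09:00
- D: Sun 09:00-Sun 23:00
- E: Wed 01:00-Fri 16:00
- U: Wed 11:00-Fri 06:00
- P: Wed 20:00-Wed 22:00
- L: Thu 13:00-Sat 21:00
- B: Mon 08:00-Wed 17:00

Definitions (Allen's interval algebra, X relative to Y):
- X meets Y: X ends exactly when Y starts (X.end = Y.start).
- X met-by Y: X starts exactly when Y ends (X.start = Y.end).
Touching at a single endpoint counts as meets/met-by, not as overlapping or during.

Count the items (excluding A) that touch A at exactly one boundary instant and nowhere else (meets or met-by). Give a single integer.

Target A = [Sun 09:00, Sun 23:00].
B [Mon 08:00, Wed 17:00] → before → no.
D [Sun 09:00, Sun 23:00] → equals → no.
E [Wed 01:00, Fri 16:00] → before → no.
F [Thu 13:00, Sun 19:00] → overlaps → no.
L [Thu 13:00, Sat 21:00] → before → no.
P [Wed 20:00, Wed 22:00] → before → no.
R [Thu 02:00, Fri 17:00] → before → no.
U [Wed 11:00, Fri 06:00] → before → no.
V [Mon 04:00, Tue 20:00] → before → no.
Z [Thu 18:00, Sun 09:00] → meets → counts.
Total: 1.

1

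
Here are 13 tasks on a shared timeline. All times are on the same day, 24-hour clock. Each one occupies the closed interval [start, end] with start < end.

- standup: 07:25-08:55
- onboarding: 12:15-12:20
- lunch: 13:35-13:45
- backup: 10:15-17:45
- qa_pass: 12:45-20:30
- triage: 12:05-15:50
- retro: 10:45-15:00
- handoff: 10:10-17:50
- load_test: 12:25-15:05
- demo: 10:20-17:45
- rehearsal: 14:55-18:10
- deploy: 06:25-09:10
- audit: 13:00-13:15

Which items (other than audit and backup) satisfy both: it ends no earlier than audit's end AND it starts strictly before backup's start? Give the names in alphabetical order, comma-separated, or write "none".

handoff

Conditions: its end is no earlier than audit's end (X.end >= 13:15) AND its start is strictly before backup's start (X.start < 10:15).
demo: end 17:45 >= 13:15? ✓; start 10:20 < 10:15? ✗ → no.
deploy: end 09:10 >= 13:15? ✗; start 06:25 < 10:15? ✓ → no.
handoff: end 17:50 >= 13:15? ✓; start 10:10 < 10:15? ✓ → yes.
load_test: end 15:05 >= 13:15? ✓; start 12:25 < 10:15? ✗ → no.
lunch: end 13:45 >= 13:15? ✓; start 13:35 < 10:15? ✗ → no.
onboarding: end 12:20 >= 13:15? ✗; start 12:15 < 10:15? ✗ → no.
qa_pass: end 20:30 >= 13:15? ✓; start 12:45 < 10:15? ✗ → no.
rehearsal: end 18:10 >= 13:15? ✓; start 14:55 < 10:15? ✗ → no.
retro: end 15:00 >= 13:15? ✓; start 10:45 < 10:15? ✗ → no.
standup: end 08:55 >= 13:15? ✗; start 07:25 < 10:15? ✓ → no.
triage: end 15:50 >= 13:15? ✓; start 12:05 < 10:15? ✗ → no.
Result: handoff.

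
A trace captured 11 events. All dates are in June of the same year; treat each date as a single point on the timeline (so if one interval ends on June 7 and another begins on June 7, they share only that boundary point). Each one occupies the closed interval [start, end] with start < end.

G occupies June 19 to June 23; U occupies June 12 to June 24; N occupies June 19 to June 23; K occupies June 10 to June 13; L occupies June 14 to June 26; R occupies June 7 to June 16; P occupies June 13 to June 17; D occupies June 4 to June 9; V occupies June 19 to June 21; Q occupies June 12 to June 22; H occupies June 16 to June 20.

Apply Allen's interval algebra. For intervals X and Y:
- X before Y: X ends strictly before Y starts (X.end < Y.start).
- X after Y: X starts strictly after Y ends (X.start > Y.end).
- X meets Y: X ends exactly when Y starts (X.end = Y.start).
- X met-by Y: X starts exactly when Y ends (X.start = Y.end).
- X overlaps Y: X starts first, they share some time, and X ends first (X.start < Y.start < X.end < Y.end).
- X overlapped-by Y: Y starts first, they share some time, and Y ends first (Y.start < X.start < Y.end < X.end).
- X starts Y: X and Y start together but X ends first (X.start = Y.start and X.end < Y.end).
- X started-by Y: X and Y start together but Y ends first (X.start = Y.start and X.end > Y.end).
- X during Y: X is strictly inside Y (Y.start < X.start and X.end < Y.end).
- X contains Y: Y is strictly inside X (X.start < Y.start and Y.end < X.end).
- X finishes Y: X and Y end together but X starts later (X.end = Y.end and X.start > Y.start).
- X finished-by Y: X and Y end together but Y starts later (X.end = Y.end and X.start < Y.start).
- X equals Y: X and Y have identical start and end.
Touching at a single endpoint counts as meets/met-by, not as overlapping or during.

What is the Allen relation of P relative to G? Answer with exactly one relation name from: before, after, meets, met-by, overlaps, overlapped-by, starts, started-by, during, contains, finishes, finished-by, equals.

P = [June 13, June 17]; G = [June 19, June 23].
Compare endpoints: P.start < G.start, P.start < G.end, P.end < G.start, P.end < G.end.
That pattern is 'before'.

before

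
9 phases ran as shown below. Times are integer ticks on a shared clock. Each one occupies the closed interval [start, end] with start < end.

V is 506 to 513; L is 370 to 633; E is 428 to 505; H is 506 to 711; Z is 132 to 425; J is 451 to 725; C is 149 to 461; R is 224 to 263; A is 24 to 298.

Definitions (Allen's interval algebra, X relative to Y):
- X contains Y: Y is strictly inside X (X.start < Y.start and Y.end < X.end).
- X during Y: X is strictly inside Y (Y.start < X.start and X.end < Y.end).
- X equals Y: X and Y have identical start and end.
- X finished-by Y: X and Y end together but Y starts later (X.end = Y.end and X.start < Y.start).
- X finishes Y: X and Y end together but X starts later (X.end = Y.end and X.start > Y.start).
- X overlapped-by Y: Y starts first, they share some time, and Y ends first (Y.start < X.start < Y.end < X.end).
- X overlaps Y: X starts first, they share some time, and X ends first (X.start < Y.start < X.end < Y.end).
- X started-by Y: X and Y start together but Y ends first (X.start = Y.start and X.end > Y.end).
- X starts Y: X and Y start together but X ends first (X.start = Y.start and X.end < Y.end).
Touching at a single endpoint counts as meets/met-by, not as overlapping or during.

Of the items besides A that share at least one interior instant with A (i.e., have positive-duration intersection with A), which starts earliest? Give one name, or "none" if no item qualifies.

Target A = [24, 298].
C [149, 461] → overlapped-by → candidate.
E [428, 505] → after → excluded.
H [506, 711] → after → excluded.
J [451, 725] → after → excluded.
L [370, 633] → after → excluded.
R [224, 263] → during → candidate.
V [506, 513] → after → excluded.
Z [132, 425] → overlapped-by → candidate.
Among candidates, earliest start is 132 → Z.

Z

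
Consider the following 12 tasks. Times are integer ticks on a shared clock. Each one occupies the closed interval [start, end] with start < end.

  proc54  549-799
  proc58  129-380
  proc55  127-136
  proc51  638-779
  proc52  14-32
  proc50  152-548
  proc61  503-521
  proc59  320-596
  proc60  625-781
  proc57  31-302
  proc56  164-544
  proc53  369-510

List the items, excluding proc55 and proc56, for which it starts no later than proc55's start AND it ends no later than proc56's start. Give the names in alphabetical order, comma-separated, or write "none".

Conditions: its start is no later than proc55's start (X.start <= 127) AND its end is no later than proc56's start (X.end <= 164).
proc50: start 152 <= 127? ✗; end 548 <= 164? ✗ → no.
proc51: start 638 <= 127? ✗; end 779 <= 164? ✗ → no.
proc52: start 14 <= 127? ✓; end 32 <= 164? ✓ → yes.
proc53: start 369 <= 127? ✗; end 510 <= 164? ✗ → no.
proc54: start 549 <= 127? ✗; end 799 <= 164? ✗ → no.
proc57: start 31 <= 127? ✓; end 302 <= 164? ✗ → no.
proc58: start 129 <= 127? ✗; end 380 <= 164? ✗ → no.
proc59: start 320 <= 127? ✗; end 596 <= 164? ✗ → no.
proc60: start 625 <= 127? ✗; end 781 <= 164? ✗ → no.
proc61: start 503 <= 127? ✗; end 521 <= 164? ✗ → no.
Result: proc52.

proc52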